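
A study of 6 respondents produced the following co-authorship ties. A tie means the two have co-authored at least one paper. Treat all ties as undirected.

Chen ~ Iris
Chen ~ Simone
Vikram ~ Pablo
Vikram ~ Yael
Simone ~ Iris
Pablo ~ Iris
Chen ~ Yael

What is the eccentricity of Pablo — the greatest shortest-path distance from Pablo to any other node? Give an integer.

Distances from Pablo: Chen:2, Iris:1, Simone:2, Vikram:1, Yael:2.
The largest is 2 (to Simone, Chen, and Yael), so the eccentricity of Pablo is 2.

2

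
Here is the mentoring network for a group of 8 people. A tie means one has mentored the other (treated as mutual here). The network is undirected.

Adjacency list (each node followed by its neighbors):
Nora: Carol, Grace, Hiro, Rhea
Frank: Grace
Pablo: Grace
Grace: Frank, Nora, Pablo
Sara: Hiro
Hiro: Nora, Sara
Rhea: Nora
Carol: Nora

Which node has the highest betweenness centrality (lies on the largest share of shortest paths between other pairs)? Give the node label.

Unnormalized betweenness of each node: Carol:0, Frank:0, Grace:11, Hiro:6, Nora:17, Pablo:0, Rhea:0, Sara:0.
Nora has the largest value, 17, making it the main broker — the node through which the most shortest paths run.

Nora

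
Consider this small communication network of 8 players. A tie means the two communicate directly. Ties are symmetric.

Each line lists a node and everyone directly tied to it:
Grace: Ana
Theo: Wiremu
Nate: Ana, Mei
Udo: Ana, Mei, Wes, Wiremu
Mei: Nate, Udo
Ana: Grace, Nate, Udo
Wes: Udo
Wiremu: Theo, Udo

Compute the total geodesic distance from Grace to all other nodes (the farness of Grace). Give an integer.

Distances from Grace: Ana:1, Mei:3, Nate:2, Theo:4, Udo:2, Wes:3, Wiremu:3.
Sum = 1 + 3 + 2 + 4 + 2 + 3 + 3 = 18.

18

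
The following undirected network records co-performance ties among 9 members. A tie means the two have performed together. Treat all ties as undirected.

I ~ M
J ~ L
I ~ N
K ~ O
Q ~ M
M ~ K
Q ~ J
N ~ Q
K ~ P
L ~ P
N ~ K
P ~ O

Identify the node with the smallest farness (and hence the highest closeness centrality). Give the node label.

K

Farness (sum of distances to all others) for each node — I:19, J:17, K:13, L:18, M:14, N:14, O:17, P:15, Q:15.
The smallest farness is 13, for K, so K has the highest closeness.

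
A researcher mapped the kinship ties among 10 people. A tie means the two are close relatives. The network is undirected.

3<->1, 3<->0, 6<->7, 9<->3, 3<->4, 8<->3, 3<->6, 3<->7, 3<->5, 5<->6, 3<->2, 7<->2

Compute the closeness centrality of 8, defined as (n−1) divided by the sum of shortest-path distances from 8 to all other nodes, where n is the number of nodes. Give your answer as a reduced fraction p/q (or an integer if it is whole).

Distances from 8: 0:2, 1:2, 2:2, 3:1, 4:2, 5:2, 6:2, 7:2, 9:2. Sum = 17.
n = 10, so closeness = 9/17.

9/17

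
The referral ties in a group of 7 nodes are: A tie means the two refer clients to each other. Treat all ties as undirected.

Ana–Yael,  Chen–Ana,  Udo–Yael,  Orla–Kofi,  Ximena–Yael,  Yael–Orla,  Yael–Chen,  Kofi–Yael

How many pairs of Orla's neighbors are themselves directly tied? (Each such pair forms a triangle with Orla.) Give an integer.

1

Orla's neighbors: Kofi and Yael.
Neighbor pairs that are themselves tied: Orla–Kofi–Yael. Each forms one triangle with Orla, for 1 in total.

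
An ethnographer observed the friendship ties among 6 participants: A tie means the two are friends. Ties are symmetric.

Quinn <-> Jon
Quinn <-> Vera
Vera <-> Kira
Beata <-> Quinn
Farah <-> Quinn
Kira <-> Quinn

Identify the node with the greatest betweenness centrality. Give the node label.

Quinn

Unnormalized betweenness of each node: Beata:0, Farah:0, Jon:0, Kira:0, Quinn:9, Vera:0.
Quinn has the largest value, 9, making it the main broker — the node through which the most shortest paths run.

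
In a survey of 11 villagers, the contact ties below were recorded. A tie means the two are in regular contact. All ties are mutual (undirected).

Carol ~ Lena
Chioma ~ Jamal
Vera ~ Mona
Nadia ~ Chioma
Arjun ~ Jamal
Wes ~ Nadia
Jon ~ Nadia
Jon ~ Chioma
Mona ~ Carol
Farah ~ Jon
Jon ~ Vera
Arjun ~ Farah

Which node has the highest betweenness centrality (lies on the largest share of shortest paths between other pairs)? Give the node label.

Jon

Unnormalized betweenness of each node: Arjun:1, Carol:9, Chioma:8, Farah:6, Jamal:2, Jon:28, Lena:0, Mona:16, Nadia:9, Vera:21, Wes:0.
Jon has the largest value, 28, making it the main broker — the node through which the most shortest paths run.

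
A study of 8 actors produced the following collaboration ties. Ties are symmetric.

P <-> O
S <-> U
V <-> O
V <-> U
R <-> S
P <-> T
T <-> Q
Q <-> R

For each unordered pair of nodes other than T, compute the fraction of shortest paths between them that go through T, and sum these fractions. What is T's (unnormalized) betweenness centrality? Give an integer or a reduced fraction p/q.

9/2

Pairs whose geodesics pass through T — Q–V: 1/2; Q–O: 1; Q–P: 1; R–O: 1/2; R–P: 1; S–P: 1/2.
All other pairs contribute 0.
Summing the contributions gives betweenness(T) = 9/2.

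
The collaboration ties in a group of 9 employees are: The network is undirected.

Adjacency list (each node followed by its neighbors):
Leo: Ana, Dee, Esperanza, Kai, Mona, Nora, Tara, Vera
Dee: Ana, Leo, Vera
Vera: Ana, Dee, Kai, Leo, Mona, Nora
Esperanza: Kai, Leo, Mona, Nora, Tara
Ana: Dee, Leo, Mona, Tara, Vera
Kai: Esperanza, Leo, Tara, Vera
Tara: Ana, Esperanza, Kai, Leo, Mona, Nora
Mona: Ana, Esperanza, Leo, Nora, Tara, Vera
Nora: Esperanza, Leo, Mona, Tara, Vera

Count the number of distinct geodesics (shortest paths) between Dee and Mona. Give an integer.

The shortest distance is 2. The length-2 paths are: Dee–Vera–Mona; Dee–Ana–Mona; Dee–Leo–Mona.
That gives 3 distinct shortest paths.

3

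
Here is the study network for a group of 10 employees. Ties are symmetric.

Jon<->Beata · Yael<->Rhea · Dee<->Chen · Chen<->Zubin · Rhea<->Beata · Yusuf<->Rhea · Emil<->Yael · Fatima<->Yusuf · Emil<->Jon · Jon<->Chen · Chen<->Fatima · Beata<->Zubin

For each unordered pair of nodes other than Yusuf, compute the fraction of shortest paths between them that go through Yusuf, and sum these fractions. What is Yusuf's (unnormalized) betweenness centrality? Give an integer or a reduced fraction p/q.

Pairs whose geodesics pass through Yusuf — Beata–Fatima: 1/3; Rhea–Dee: 1/3; Rhea–Chen: 1/3; Rhea–Fatima: 1; Fatima–Yael: 1.
All other pairs contribute 0.
Summing the contributions gives betweenness(Yusuf) = 3.

3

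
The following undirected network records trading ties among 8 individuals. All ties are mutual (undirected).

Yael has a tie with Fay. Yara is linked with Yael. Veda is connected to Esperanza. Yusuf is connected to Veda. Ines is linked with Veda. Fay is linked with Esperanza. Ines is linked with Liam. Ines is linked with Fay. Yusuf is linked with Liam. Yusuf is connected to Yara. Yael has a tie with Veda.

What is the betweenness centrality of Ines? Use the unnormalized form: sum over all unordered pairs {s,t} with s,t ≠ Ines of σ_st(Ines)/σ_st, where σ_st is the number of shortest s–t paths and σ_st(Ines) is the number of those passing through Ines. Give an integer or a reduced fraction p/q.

17/5

Pairs whose geodesics pass through Ines — Yael–Liam: 2/4; Veda–Fay: 1/3; Veda–Liam: 1/2; Esperanza–Liam: 2/3; Fay–Liam: 1; Fay–Yusuf: 2/5.
All other pairs contribute 0.
Summing the contributions gives betweenness(Ines) = 17/5.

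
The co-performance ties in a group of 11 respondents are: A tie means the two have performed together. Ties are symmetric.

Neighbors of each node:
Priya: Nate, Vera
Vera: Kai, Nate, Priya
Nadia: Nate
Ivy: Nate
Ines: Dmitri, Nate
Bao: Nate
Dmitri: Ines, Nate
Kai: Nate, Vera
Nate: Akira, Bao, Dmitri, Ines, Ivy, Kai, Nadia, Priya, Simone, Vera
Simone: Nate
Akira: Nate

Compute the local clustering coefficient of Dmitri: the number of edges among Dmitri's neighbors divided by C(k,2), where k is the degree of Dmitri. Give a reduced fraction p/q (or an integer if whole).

1

Dmitri's neighbors: Ines and Nate (k = 2).
Possible neighbor pairs: C(2,2) = 1. Edges among them: Ines–Nate → e = 1.
Clustering(Dmitri) = 1/1.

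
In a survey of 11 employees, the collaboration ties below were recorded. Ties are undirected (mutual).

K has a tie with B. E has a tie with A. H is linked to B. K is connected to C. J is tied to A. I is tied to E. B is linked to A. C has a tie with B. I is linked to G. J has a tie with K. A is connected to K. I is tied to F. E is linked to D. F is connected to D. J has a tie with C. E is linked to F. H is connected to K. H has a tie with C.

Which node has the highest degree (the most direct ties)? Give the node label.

Degrees — A:4, B:4, C:4, D:2, E:4, F:3, G:1, H:3, I:3, J:3, K:5.
The maximum is 5, attained only by K.

K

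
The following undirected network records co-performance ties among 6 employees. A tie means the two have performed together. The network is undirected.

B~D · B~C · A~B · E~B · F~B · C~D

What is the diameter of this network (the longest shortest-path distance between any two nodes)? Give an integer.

Eccentricity of each node (its greatest distance to any other): A:2, B:1, C:2, D:2, E:2, F:2.
The maximum eccentricity is 2, realized for instance by the pair C–F via C – B – F. So the diameter is 2.

2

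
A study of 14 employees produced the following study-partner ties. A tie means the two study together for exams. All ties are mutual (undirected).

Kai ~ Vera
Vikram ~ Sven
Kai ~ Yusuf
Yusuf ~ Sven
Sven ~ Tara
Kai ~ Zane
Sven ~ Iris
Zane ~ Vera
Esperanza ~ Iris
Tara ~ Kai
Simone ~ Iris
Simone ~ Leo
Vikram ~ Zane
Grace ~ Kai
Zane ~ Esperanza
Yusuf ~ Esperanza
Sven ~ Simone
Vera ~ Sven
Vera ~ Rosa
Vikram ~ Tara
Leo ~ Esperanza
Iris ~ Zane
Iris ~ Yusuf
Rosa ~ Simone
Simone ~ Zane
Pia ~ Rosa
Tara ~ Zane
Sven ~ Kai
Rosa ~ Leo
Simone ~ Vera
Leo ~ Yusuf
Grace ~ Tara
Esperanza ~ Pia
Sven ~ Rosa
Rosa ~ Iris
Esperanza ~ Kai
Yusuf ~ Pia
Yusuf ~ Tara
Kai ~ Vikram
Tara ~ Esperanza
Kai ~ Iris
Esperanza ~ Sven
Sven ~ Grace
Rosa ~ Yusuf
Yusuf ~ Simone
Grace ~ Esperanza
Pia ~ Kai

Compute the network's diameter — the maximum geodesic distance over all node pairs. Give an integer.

3

Eccentricity of each node (its greatest distance to any other): Esperanza:2, Grace:2, Iris:2, Kai:2, Leo:3, Pia:2, Rosa:2, Simone:2, Sven:2, Tara:2, Vera:2, Vikram:3, Yusuf:2, Zane:2.
The maximum eccentricity is 3, realized for instance by the pair Vikram–Leo via Vikram – Sven – Esperanza – Leo. So the diameter is 3.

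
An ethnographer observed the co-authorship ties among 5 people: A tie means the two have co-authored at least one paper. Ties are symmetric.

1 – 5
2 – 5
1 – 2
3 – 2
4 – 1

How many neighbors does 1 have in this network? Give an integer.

3

1 is directly tied to 2, 4, and 5. That is 3 neighbors, so the degree of 1 is 3.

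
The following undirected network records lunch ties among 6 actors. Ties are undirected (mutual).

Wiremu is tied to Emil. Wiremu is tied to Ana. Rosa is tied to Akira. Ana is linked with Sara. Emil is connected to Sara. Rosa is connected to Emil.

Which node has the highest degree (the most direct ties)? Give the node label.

Emil

Degrees — Akira:1, Ana:2, Emil:3, Rosa:2, Sara:2, Wiremu:2.
The maximum is 3, attained only by Emil.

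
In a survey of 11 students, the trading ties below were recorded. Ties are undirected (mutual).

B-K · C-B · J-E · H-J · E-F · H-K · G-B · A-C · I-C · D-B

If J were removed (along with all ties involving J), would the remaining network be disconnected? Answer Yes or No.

Yes

Removing J leaves {E and F} with no path to {A, B, C, D, G, H, I, and K}, so the network splits into 2 components. J is a cut vertex.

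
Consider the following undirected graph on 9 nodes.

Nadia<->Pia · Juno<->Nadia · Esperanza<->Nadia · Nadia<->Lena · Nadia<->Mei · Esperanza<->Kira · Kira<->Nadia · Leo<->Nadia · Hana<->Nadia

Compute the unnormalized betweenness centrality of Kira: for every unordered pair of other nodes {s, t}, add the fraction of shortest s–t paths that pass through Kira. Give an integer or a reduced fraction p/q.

0

No shortest path between any pair of other nodes passes through Kira.
Summing the contributions gives betweenness(Kira) = 0.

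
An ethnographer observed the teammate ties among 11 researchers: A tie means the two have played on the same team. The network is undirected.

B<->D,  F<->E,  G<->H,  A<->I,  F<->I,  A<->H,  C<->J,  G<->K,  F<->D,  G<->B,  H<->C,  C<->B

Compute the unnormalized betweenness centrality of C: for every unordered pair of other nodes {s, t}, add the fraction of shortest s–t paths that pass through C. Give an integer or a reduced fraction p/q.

Pairs whose geodesics pass through C — H–J: 1; H–D: 1/2; H–B: 1/2; E–J: 1; F–J: 1; J–D: 1; J–G: 2/2; J–B: 1; J–K: 2/2; J–A: 1; J–I: 1; B–A: 1/2.
All other pairs contribute 0.
Summing the contributions gives betweenness(C) = 21/2.

21/2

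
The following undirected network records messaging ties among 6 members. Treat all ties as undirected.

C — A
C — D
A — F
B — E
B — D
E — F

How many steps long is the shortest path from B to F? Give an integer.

One shortest route is B – E – F, which uses 2 edges, and B and F are not directly tied, so nothing shorter exists. So d(B,F) = 2.

2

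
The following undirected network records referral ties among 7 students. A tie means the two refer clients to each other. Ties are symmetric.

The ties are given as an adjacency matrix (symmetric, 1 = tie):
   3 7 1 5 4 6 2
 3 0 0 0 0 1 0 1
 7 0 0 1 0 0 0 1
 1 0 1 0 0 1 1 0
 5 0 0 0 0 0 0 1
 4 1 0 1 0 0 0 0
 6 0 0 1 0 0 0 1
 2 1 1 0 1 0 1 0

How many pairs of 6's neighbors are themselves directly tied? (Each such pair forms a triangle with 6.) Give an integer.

6's neighbors are 1 and 2, but none of them are tied to each other, so no triangle contains 6.

0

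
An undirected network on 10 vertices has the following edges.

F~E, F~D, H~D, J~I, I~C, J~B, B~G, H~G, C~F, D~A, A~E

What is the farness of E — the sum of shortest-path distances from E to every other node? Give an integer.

25

Distances from E: A:1, B:5, C:2, D:2, F:1, G:4, H:3, I:3, J:4.
Sum = 1 + 5 + 2 + 2 + 1 + 4 + 3 + 3 + 4 = 25.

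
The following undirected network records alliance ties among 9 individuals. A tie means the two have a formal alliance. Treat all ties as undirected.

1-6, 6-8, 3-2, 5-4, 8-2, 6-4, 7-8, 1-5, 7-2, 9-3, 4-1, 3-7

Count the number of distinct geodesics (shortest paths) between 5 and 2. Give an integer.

2

The shortest distance is 4. The length-4 paths are: 5–1–6–8–2; 5–4–6–8–2.
That gives 2 distinct shortest paths.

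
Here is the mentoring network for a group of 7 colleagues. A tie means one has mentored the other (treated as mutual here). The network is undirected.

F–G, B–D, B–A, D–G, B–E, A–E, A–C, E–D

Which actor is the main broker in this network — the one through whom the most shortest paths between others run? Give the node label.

D

Unnormalized betweenness of each node: A:5, B:3, C:0, D:8, E:3, F:0, G:5.
D has the largest value, 8, making it the main broker — the node through which the most shortest paths run.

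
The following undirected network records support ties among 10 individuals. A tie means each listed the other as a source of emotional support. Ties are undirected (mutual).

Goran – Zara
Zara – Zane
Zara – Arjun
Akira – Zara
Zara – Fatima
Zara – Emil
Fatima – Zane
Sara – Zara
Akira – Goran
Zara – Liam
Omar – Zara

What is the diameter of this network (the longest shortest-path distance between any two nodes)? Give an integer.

Eccentricity of each node (its greatest distance to any other): Akira:2, Arjun:2, Emil:2, Fatima:2, Goran:2, Liam:2, Omar:2, Sara:2, Zane:2, Zara:1.
The maximum eccentricity is 2, realized for instance by the pair Liam–Zane via Liam – Zara – Zane. So the diameter is 2.

2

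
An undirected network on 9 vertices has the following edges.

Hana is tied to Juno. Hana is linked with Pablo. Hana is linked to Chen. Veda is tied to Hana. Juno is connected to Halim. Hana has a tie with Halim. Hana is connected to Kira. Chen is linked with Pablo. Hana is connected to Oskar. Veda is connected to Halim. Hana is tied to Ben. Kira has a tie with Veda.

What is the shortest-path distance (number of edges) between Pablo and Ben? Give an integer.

2

One shortest route is Pablo – Hana – Ben, which uses 2 edges, and Pablo and Ben are not directly tied, so nothing shorter exists. So d(Pablo,Ben) = 2.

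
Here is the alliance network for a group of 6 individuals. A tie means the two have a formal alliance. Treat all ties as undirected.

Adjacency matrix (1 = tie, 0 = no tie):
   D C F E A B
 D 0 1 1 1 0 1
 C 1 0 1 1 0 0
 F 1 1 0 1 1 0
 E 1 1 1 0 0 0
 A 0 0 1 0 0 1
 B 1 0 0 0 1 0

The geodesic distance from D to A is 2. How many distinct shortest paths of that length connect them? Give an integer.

2

The shortest distance is 2. The length-2 paths are: D–F–A; D–B–A.
That gives 2 distinct shortest paths.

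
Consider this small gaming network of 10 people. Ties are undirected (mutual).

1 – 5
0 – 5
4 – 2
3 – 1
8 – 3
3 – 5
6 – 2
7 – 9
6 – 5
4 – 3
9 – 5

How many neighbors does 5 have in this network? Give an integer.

5

5 is directly tied to 0, 1, 3, 6, and 9. That is 5 neighbors, so the degree of 5 is 5.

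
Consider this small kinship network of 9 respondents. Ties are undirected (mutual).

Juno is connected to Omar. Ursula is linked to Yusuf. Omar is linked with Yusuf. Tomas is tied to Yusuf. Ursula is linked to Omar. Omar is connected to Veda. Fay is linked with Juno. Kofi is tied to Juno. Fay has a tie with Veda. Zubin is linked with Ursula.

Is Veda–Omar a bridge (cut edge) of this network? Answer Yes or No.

Even without that edge, Veda still reaches Omar via Veda – Fay – Juno – Omar, so the network stays connected. Not a bridge.

No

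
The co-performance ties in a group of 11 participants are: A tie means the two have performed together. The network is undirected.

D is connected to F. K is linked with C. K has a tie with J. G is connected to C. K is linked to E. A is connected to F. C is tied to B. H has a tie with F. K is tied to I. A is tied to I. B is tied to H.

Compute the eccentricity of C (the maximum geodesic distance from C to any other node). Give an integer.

Distances from C: A:3, B:1, D:4, E:2, F:3, G:1, H:2, I:2, J:2, K:1.
The largest is 4 (to D), so the eccentricity of C is 4.

4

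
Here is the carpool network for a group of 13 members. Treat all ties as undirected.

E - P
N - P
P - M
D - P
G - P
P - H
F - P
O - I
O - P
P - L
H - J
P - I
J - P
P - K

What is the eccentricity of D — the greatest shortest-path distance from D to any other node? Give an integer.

2

Distances from D: E:2, F:2, G:2, H:2, I:2, J:2, K:2, L:2, M:2, N:2, O:2, P:1.
The largest is 2 (to H, K, J, O, G, E, I, L, N, F, and M), so the eccentricity of D is 2.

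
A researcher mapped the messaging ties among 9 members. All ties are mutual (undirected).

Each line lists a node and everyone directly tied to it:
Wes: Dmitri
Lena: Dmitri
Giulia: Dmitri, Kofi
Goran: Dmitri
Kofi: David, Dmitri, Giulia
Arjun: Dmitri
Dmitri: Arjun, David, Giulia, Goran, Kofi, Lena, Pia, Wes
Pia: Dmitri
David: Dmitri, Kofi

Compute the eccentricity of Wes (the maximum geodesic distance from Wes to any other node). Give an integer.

2

Distances from Wes: Arjun:2, David:2, Dmitri:1, Giulia:2, Goran:2, Kofi:2, Lena:2, Pia:2.
The largest is 2 (to Goran, Kofi, David, Giulia, Arjun, Pia, and Lena), so the eccentricity of Wes is 2.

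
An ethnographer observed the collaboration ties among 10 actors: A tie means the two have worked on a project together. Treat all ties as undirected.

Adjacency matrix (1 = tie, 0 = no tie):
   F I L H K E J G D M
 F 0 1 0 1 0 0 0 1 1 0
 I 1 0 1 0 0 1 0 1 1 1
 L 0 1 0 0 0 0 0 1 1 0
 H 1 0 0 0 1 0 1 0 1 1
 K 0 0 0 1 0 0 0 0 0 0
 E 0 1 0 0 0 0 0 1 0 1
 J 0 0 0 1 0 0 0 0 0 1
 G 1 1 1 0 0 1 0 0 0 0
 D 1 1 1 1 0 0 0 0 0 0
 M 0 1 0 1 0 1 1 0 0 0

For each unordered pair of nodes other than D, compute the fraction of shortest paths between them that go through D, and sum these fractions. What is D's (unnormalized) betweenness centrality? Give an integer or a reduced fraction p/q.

7/2

Pairs whose geodesics pass through D — F–L: 1/3; I–H: 1/3; I–K: 1/3; L–H: 1; L–K: 1; L–J: 1/2.
All other pairs contribute 0.
Summing the contributions gives betweenness(D) = 7/2.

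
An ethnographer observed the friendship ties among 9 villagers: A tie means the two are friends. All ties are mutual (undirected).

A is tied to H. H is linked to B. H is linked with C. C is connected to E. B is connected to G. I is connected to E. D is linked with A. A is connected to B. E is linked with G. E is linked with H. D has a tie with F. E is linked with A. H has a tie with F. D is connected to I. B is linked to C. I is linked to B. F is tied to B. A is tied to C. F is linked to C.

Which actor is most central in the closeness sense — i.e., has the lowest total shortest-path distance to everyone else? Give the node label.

Farness (sum of distances to all others) for each node — A:11, B:10, C:11, D:14, E:11, F:12, G:15, H:11, I:13.
The smallest farness is 10, for B, so B has the highest closeness.

B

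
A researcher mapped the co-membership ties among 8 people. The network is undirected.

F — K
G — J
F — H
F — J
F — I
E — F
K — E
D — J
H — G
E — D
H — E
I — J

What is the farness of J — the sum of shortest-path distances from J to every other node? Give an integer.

10

Distances from J: D:1, E:2, F:1, G:1, H:2, I:1, K:2.
Sum = 1 + 2 + 1 + 1 + 2 + 1 + 2 = 10.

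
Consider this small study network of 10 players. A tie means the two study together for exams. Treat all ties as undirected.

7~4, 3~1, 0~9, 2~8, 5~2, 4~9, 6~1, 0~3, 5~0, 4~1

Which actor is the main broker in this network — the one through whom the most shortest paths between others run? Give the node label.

Unnormalized betweenness of each node: 0:19, 1:10, 2:8, 3:8, 4:10, 5:14, 6:0, 7:0, 8:0, 9:8.
0 has the largest value, 19, making it the main broker — the node through which the most shortest paths run.

0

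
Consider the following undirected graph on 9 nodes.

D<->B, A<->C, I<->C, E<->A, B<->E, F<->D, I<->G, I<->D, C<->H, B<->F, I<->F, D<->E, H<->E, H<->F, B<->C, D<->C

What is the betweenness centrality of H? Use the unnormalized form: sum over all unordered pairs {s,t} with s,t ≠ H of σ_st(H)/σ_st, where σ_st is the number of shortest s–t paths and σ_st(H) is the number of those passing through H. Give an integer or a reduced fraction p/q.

47/42

Pairs whose geodesics pass through H — F–E: 1/3; F–A: 2/7; F–C: 1/4; E–C: 1/4.
All other pairs contribute 0.
Summing the contributions gives betweenness(H) = 47/42.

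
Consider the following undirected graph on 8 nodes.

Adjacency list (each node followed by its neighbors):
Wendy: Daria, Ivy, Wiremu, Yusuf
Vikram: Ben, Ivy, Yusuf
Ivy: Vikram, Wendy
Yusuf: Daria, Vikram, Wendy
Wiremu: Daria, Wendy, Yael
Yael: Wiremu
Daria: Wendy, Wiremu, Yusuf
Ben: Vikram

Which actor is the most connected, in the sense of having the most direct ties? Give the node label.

Wendy

Degrees — Ben:1, Daria:3, Ivy:2, Vikram:3, Wendy:4, Wiremu:3, Yael:1, Yusuf:3.
The maximum is 4, attained only by Wendy.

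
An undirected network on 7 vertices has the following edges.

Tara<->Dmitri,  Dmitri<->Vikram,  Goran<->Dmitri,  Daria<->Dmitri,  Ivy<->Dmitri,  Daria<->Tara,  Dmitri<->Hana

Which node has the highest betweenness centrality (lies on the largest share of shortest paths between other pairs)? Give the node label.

Unnormalized betweenness of each node: Daria:0, Dmitri:14, Goran:0, Hana:0, Ivy:0, Tara:0, Vikram:0.
Dmitri has the largest value, 14, making it the main broker — the node through which the most shortest paths run.

Dmitri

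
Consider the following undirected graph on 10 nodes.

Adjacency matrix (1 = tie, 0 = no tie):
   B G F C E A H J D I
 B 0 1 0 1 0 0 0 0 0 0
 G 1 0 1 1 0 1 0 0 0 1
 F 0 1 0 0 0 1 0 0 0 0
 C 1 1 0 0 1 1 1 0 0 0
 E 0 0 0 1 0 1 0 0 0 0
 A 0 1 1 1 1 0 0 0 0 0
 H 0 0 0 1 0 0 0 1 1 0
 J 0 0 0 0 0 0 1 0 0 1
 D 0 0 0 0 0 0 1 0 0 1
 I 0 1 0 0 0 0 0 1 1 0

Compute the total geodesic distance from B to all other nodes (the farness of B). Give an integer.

Distances from B: A:2, C:1, D:3, E:2, F:2, G:1, H:2, I:2, J:3.
Sum = 2 + 1 + 3 + 2 + 2 + 1 + 2 + 2 + 3 = 18.

18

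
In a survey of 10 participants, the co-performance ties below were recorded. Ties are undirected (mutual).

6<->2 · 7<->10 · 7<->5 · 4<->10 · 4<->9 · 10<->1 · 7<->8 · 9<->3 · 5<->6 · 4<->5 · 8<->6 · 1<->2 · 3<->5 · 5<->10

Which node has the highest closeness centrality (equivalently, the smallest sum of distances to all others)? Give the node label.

5

Farness (sum of distances to all others) for each node — 1:19, 2:21, 3:19, 4:17, 5:13, 6:16, 7:17, 8:21, 9:23, 10:14.
The smallest farness is 13, for 5, so 5 has the highest closeness.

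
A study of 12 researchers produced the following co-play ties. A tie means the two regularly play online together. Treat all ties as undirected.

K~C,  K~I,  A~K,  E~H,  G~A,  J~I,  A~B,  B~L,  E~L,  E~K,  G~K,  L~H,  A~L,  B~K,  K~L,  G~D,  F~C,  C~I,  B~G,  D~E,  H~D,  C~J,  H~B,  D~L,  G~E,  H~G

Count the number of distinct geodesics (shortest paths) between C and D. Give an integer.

3

The shortest distance is 3. The length-3 paths are: C–K–L–D; C–K–E–D; C–K–G–D.
That gives 3 distinct shortest paths.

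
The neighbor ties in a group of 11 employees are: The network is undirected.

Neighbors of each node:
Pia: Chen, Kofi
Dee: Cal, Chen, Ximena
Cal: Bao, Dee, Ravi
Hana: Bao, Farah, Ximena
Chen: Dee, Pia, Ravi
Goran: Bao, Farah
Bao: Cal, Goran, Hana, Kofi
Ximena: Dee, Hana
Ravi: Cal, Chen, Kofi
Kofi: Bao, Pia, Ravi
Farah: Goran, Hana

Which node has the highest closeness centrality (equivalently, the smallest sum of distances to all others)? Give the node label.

Farness (sum of distances to all others) for each node — Bao:17, Cal:19, Chen:23, Dee:20, Farah:27, Goran:24, Hana:20, Kofi:20, Pia:24, Ravi:22, Ximena:22.
The smallest farness is 17, for Bao, so Bao has the highest closeness.

Bao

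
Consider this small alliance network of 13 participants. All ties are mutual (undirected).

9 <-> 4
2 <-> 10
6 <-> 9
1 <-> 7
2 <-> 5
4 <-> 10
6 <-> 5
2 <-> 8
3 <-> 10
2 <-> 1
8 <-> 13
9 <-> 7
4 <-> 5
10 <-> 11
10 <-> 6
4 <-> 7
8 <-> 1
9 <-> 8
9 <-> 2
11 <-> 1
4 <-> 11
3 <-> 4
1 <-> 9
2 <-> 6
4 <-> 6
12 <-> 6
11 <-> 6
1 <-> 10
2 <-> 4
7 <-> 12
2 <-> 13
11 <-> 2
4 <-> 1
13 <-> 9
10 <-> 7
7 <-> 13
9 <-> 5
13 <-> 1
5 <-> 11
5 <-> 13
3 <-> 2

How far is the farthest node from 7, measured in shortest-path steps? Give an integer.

2

Distances from 7: 1:1, 2:2, 3:2, 4:1, 5:2, 6:2, 8:2, 9:1, 10:1, 11:2, 12:1, 13:1.
The largest is 2 (to 2, 11, 8, 6, 3, and 5), so the eccentricity of 7 is 2.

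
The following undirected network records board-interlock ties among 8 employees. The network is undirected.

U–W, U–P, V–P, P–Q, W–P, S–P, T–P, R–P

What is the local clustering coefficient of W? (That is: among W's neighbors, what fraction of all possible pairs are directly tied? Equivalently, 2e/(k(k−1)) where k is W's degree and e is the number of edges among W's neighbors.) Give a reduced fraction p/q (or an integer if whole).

1

W's neighbors: P and U (k = 2).
Possible neighbor pairs: C(2,2) = 1. Edges among them: P–U → e = 1.
Clustering(W) = 1/1.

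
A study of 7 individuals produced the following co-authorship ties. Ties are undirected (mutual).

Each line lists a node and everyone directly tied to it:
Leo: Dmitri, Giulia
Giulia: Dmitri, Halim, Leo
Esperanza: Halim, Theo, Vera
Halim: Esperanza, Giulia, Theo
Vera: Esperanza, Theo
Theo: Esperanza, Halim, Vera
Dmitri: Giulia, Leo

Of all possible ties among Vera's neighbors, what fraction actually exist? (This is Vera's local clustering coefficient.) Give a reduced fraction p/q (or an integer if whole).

1

Vera's neighbors: Esperanza and Theo (k = 2).
Possible neighbor pairs: C(2,2) = 1. Edges among them: Esperanza–Theo → e = 1.
Clustering(Vera) = 1/1.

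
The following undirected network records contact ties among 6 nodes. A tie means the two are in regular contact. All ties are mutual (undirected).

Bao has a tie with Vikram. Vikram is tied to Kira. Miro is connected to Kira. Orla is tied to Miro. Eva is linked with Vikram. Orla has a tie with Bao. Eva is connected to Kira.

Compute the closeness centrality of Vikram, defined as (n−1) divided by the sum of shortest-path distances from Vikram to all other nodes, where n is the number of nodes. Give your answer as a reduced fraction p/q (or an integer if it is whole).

Distances from Vikram: Bao:1, Eva:1, Kira:1, Miro:2, Orla:2. Sum = 7.
n = 6, so closeness = 5/7.

5/7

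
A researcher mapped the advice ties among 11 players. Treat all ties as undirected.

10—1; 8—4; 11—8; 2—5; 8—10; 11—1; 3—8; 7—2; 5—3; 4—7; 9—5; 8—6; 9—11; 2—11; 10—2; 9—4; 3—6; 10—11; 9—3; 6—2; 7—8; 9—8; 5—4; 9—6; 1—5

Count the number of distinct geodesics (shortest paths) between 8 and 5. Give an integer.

3

The shortest distance is 2. The length-2 paths are: 8–9–5; 8–4–5; 8–3–5.
That gives 3 distinct shortest paths.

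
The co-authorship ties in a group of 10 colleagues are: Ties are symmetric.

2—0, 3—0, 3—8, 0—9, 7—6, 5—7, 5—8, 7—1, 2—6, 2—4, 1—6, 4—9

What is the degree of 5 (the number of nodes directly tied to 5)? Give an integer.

5 is directly tied to 7 and 8. That is 2 neighbors, so the degree of 5 is 2.

2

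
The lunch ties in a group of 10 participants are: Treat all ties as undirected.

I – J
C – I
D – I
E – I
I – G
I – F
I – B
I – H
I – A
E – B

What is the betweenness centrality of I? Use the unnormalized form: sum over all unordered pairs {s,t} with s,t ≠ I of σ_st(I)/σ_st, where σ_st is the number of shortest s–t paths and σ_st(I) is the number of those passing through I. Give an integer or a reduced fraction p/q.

Pairs whose geodesics pass through I — D–B: 1; D–J: 1; D–H: 1; D–G: 1; D–F: 1; D–C: 1; D–E: 1; D–A: 1; B–J: 1; B–H: 1; B–G: 1; B–F: 1; B–C: 1; B–A: 1 … (+21 more pairs).
All other pairs contribute 0.
Summing the contributions gives betweenness(I) = 35.

35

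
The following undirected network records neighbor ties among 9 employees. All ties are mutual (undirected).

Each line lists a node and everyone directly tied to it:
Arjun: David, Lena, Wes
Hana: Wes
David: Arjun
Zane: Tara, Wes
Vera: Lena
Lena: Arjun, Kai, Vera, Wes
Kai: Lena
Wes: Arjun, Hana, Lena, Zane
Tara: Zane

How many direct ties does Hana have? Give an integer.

Hana is directly tied to Wes. That is 1 neighbor, so the degree of Hana is 1.

1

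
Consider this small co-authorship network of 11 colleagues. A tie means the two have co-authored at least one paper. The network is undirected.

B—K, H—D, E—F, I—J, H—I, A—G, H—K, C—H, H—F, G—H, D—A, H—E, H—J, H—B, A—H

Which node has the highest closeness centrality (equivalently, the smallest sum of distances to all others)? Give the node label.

H

Farness (sum of distances to all others) for each node — A:17, B:18, C:19, D:18, E:18, F:18, G:18, H:10, I:18, J:18, K:18.
The smallest farness is 10, for H, so H has the highest closeness.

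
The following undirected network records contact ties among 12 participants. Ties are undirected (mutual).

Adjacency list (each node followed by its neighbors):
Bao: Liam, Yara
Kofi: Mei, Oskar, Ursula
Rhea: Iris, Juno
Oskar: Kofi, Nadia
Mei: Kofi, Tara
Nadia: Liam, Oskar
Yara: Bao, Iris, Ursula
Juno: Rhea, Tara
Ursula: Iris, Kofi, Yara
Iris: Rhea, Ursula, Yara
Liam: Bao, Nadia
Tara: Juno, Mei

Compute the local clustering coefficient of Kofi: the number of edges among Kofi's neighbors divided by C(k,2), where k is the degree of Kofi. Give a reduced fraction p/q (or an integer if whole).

0

Kofi's neighbors: Mei, Oskar, and Ursula (k = 3).
Possible neighbor pairs: C(3,2) = 3. Edges among them: none → e = 0.
Clustering(Kofi) = 0/3 = 0.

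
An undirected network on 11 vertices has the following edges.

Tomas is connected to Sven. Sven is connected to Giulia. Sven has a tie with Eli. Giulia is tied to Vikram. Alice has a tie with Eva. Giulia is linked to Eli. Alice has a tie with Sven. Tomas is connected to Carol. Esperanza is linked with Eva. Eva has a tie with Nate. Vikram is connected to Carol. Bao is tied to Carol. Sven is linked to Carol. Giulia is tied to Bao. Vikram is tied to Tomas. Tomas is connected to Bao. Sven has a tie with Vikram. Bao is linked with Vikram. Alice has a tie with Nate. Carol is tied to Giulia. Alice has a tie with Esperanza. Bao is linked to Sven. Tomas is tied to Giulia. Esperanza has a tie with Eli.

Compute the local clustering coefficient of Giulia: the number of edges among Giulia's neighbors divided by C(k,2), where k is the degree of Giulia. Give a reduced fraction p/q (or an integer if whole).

11/15

Giulia's neighbors: Bao, Carol, Eli, Sven, Tomas, and Vikram (k = 6).
Possible neighbor pairs: C(6,2) = 15. Edges among them: Bao–Carol, Bao–Sven, Bao–Tomas, Bao–Vikram, Carol–Sven, Carol–Tomas, Carol–Vikram, Eli–Sven, Sven–Tomas, Sven–Vikram, Tomas–Vikram → e = 11.
Clustering(Giulia) = 11/15.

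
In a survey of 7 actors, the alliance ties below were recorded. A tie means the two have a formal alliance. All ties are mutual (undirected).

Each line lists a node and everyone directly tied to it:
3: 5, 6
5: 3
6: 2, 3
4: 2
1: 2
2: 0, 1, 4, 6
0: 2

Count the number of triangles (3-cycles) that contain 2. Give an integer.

0

2's neighbors are 0, 1, 4, and 6, but none of them are tied to each other, so no triangle contains 2.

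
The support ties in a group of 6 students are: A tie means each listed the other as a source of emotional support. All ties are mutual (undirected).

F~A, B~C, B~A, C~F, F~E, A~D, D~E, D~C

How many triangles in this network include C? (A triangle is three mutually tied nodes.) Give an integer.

0

C's neighbors are B, D, and F, but none of them are tied to each other, so no triangle contains C.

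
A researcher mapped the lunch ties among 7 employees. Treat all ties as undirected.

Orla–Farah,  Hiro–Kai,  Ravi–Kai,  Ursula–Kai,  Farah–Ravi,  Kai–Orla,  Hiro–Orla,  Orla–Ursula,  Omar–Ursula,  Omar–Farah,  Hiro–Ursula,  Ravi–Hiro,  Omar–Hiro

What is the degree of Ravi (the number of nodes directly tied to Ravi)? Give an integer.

3

Ravi is directly tied to Farah, Hiro, and Kai. That is 3 neighbors, so the degree of Ravi is 3.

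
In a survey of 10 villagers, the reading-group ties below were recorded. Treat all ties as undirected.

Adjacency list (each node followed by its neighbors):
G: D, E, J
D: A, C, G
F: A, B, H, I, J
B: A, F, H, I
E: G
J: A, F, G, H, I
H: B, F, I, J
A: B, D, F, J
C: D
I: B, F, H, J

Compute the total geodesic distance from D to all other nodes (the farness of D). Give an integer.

17

Distances from D: A:1, B:2, C:1, E:2, F:2, G:1, H:3, I:3, J:2.
Sum = 1 + 2 + 1 + 2 + 2 + 1 + 3 + 3 + 2 = 17.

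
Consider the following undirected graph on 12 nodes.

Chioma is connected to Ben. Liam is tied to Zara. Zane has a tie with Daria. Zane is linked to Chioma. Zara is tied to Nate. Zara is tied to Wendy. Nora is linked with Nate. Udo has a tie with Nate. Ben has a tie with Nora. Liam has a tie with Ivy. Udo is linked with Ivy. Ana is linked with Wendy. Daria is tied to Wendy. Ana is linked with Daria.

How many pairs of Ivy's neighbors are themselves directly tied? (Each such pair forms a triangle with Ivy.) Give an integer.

0

Ivy's neighbors are Liam and Udo, but none of them are tied to each other, so no triangle contains Ivy.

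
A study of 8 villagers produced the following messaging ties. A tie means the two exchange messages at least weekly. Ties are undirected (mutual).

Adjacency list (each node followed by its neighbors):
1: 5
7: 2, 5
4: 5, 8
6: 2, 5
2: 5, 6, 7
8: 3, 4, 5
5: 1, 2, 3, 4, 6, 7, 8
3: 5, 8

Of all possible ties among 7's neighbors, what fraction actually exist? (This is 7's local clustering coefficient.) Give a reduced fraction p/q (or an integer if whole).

1

7's neighbors: 2 and 5 (k = 2).
Possible neighbor pairs: C(2,2) = 1. Edges among them: 2–5 → e = 1.
Clustering(7) = 1/1.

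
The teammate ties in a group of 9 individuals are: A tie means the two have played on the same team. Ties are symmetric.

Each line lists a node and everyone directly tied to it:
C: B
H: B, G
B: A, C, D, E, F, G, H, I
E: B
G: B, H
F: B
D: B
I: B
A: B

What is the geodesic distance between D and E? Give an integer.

One shortest route is D – B – E, which uses 2 edges, and D and E are not directly tied, so nothing shorter exists. So d(D,E) = 2.

2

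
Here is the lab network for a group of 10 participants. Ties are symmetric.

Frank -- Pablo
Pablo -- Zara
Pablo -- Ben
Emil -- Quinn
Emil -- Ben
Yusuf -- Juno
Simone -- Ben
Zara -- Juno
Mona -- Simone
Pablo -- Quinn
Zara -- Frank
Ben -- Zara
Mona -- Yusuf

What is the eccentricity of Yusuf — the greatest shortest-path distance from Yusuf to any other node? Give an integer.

4

Distances from Yusuf: Ben:3, Emil:4, Frank:3, Juno:1, Mona:1, Pablo:3, Quinn:4, Simone:2, Zara:2.
The largest is 4 (to Quinn and Emil), so the eccentricity of Yusuf is 4.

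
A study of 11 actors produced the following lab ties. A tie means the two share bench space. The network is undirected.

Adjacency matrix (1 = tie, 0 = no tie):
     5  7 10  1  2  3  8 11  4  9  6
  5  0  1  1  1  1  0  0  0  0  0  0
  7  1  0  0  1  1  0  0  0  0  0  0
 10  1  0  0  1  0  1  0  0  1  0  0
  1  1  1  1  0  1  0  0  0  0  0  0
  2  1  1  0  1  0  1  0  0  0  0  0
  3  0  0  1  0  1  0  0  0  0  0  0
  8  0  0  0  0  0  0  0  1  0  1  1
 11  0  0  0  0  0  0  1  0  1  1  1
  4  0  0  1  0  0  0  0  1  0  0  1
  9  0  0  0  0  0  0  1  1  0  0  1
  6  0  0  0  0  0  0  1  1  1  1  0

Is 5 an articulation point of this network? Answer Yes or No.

Even without 5, every remaining node can still reach every other (the residual graph is connected), so 5 is not a cut vertex.

No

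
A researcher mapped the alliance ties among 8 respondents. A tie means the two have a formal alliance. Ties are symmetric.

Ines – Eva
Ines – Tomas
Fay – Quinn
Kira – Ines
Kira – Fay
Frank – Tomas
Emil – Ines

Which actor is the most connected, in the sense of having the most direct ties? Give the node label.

Degrees — Emil:1, Eva:1, Fay:2, Frank:1, Ines:4, Kira:2, Quinn:1, Tomas:2.
The maximum is 4, attained only by Ines.

Ines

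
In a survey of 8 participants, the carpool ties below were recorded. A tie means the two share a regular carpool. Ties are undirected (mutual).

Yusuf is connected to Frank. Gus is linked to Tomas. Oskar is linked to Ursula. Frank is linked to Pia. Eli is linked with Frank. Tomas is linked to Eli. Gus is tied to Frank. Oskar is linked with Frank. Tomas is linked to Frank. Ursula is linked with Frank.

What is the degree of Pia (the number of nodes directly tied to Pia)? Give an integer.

1

Pia is directly tied to Frank. That is 1 neighbor, so the degree of Pia is 1.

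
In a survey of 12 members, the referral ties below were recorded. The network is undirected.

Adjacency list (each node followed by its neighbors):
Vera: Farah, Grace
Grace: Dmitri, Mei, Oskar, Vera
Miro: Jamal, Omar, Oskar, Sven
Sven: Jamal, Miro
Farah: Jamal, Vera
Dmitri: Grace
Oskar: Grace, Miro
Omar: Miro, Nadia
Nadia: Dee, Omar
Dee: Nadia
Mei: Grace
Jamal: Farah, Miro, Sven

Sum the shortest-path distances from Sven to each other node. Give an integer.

29

Distances from Sven: Dee:4, Dmitri:4, Farah:2, Grace:3, Jamal:1, Mei:4, Miro:1, Nadia:3, Omar:2, Oskar:2, Vera:3.
Sum = 4 + 4 + 2 + 3 + 1 + 4 + 1 + 3 + 2 + 2 + 3 = 29.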